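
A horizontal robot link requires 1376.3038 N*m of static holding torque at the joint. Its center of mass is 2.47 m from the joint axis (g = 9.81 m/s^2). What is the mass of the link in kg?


m = tau / (g*L) = 1376.3038 / (9.81 * 2.47) = 56.8000

56.8000 kg


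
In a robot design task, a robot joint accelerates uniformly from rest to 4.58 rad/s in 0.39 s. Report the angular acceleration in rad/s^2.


alpha = delta_omega / t = 4.58 / 0.39 = 11.7436

11.7436 rad/s^2


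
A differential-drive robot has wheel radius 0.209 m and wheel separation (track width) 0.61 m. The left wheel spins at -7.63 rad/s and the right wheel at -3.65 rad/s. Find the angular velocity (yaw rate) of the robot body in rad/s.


omega = r*(wR - wL)/L = 0.209*(-3.65 - (-7.63))/0.61 = 1.3636

1.3636 rad/s


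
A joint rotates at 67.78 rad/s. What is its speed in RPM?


RPM = 67.78 * 60/(2*pi) = 647.2513

647.2513 RPM


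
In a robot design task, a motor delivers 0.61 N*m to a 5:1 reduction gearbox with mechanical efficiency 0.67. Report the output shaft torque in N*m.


tau_out = tau_in * N * eta = 0.61 * 5 * 0.67 = 2.0435

2.0435 N*m


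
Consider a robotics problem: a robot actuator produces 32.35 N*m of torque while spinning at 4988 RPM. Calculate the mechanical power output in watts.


omega = 4988 * 2*pi/60 = 522.342139 rad/s
P = tau * omega = 32.35 * 522.342139 = 16897.7682

16897.7682 W


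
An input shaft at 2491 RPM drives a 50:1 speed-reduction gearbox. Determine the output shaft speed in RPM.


omega_out = omega_in / N = 2491 / 50 = 49.8200

49.8200 RPM


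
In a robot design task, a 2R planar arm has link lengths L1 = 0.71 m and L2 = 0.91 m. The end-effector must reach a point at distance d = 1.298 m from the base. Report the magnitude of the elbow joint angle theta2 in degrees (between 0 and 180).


cos(th2) = (d^2 - L1^2 - L2^2)/(2*L1*L2) = (1.298^2 - 0.71^2 - 0.91^2)/(2*0.71*0.91) = 0.27287107
th2 = acos(0.27287107) = 74.1648 deg

74.1648 degrees


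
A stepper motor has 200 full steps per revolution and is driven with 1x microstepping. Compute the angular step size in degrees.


step = 360/(200*1) = 360/200 = 1.8000

1.8000 degrees


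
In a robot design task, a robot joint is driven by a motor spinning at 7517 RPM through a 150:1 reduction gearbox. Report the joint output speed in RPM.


omega_joint = omega_motor / N = 7517 / 150 = 50.1133

50.1133 RPM


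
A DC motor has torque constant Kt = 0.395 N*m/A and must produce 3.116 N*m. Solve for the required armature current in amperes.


I = tau / Kt = 3.116/0.395 = 7.8886

7.8886 A


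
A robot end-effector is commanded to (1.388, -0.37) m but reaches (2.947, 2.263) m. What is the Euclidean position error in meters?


dx = 2.947 - (1.388) = 1.5590, dy = 2.263 - (-0.37) = 2.6330
err = sqrt(2.430481 + 6.932689) = 3.0599

3.0599 m


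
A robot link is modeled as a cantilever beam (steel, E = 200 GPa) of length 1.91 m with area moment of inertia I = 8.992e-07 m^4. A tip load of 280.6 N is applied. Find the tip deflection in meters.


delta = F*L^3/(3*E*I) = 280.6*1.91^3/(3*2.000e+11*8.992e-07)
      = 1955.1846026/539520 = 0.0036

0.0036 m


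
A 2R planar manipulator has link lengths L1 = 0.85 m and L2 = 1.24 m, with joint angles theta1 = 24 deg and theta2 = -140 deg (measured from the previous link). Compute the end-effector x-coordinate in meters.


x = L1*cos(th1) + L2*cos(th1+th2) = 0.85*cos(24 deg) + 1.24*cos(-116 deg) = 0.2329

0.2329 m


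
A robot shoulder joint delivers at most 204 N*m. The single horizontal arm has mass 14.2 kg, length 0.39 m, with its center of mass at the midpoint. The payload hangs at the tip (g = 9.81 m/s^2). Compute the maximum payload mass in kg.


tau_arm = m_arm*g*(L/2) = 14.2*9.81*0.39/2 = 27.1639 N*m
tau_payload = tau_max - tau_arm = 204 - 27.1639 = 176.8361
m_payload = tau_payload / (g*L) = 176.8361 / (9.81*0.39) = 46.2208

46.2208 kg


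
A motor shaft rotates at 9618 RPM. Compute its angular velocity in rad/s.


omega = 9618 * 2*pi/60 = 1007.1946

1007.1946 rad/s


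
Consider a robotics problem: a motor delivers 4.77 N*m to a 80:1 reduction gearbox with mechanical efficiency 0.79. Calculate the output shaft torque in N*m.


tau_out = tau_in * N * eta = 4.77 * 80 * 0.79 = 301.4640

301.4640 N*m


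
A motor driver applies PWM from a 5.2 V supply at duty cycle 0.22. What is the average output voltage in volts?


V_avg = V_supply * D = 5.2*0.22 = 1.1440

1.1440 V


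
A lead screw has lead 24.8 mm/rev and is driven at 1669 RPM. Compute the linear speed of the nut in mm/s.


v = lead * (RPM/60) = 24.8*1669/60 = 689.8533

689.8533 mm/s


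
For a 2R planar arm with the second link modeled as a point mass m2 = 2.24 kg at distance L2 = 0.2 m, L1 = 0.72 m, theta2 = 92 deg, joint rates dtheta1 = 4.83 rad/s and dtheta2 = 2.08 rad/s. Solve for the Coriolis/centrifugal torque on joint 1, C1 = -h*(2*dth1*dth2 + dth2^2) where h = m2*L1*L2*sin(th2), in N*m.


h = m2*L1*L2*sin(th2) = 2.24*0.72*0.2*sin(92 deg) = 0.322364
C1 = -h*(2*4.83*2.08 + 2.08^2) = -0.322364*24.4192 = -7.8719

-7.8719 N*m


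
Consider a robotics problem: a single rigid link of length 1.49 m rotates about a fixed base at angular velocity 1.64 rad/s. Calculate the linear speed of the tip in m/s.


v = L*omega = 1.49 * 1.64 = 2.4436

2.4436 m/s


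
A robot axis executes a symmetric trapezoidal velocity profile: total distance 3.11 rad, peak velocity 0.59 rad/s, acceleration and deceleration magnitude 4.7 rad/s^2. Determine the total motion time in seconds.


t_acc = v/a = 0.59/4.7 = 0.125532 s
d_acc = v^2/(2a) = 0.037032 rad (each ramp)
d_cruise = 3.11 - 2*0.037032 = 3.035936 rad
t_cruise = 3.035936/0.59 = 5.145654 s
t_total = 2*0.125532 + 5.145654 = 5.3967

5.3967 s


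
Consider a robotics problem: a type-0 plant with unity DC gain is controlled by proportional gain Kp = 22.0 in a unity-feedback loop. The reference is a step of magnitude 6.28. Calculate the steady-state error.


e_ss = R/(1 + Kp) = 6.28/(1 + 22.0) = 6.28/23.0000 = 0.2730

0.2730


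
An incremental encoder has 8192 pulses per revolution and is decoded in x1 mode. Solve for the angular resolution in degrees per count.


resolution = 360 / (PPR * 1) = 360 / 8192 = 0.0439

0.0439 degrees


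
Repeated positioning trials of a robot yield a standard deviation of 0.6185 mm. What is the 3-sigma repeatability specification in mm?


repeatability = 3*sigma = 3*0.6185 = 1.8555

1.8555 mm


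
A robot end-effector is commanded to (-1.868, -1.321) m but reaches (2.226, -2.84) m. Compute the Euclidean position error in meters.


dx = 2.226 - (-1.868) = 4.0940, dy = -2.84 - (-1.321) = -1.5190
err = sqrt(16.760836 + 2.307361) = 4.3667

4.3667 m


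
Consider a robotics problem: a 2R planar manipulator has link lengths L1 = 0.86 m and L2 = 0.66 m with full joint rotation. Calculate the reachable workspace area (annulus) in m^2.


r_max = L1 + L2 = 1.5200, r_min = |L1 - L2| = 0.2000
A = pi*(r_max^2 - r_min^2) = pi*(2.3104 - 0.0400) = 7.1327

7.1327 m^2


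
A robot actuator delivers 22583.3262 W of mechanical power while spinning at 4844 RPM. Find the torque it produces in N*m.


omega = 4844 * 2*pi/60 = 507.262494 rad/s
tau = P / omega = 22583.3262 / 507.262494 = 44.5200

44.5200 N*m


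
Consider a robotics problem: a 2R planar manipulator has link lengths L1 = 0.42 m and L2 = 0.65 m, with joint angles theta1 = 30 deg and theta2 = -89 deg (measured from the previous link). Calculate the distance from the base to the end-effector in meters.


x = L1*cos(th1) + L2*cos(th1+th2) = 0.698505
y = L1*sin(th1) + L2*sin(th1+th2) = -0.347159
d = sqrt(x^2 + y^2) = sqrt(0.487909 + 0.120519) = 0.7800

0.7800 m


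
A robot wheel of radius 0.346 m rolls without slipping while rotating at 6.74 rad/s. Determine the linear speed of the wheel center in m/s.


v = omega * r = 6.74 * 0.346 = 2.3320

2.3320 m/s


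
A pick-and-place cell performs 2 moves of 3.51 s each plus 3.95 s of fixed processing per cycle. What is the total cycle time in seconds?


T = 2*3.51 + 3.95 = 10.9700

10.9700 s


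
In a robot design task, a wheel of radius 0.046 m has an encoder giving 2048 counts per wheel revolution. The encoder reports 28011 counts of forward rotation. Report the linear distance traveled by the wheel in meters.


revs = 28011/2048 = 13.677246
d = revs * 2*pi*r = 13.677246 * 2*pi*0.046 = 3.9531

3.9531 m


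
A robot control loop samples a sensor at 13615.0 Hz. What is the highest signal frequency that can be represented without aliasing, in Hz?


f_max = f_s/2 = 13615.0/2 = 6807.5000

6807.5000 Hz


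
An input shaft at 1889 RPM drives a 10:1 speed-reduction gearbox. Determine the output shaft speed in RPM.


omega_out = omega_in / N = 1889 / 10 = 188.9000

188.9000 RPM


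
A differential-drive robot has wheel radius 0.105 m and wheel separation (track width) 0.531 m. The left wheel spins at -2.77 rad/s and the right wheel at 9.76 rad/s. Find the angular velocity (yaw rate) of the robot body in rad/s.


omega = r*(wR - wL)/L = 0.105*(9.76 - (-2.77))/0.531 = 2.4777

2.4777 rad/s


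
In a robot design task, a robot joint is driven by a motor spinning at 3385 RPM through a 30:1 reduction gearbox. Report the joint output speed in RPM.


omega_joint = omega_motor / N = 3385 / 30 = 112.8333

112.8333 RPM


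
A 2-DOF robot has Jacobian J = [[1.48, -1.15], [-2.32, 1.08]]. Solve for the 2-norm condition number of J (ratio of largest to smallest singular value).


JJ^T eigenvalues: trace(JJ^T) = 10.0617, det(JJ^T) = det(J)^2 = 1.14404416
s_max^2 = (10.0617 + sqrt(96.66163025))/2 = 9.94668234
s_min^2 = (10.0617 - sqrt(96.66163025))/2 = 0.11501766
kappa = s_max/s_min = sqrt(9.94668234/0.11501766) = 9.2994

9.2994


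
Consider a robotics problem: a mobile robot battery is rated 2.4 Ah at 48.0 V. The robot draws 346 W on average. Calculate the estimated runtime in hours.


E = 2.4*48.0 = 115.2000 Wh
t = E/P = 115.2000/346 = 0.3329

0.3329 hours


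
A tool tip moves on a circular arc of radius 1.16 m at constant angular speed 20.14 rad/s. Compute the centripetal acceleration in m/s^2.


a_c = omega^2 * r = 20.14^2 * 1.16 = 470.5187

470.5187 m/s^2


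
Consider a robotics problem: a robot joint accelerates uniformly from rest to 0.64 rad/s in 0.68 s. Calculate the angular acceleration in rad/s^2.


alpha = delta_omega / t = 0.64 / 0.68 = 0.9412

0.9412 rad/s^2


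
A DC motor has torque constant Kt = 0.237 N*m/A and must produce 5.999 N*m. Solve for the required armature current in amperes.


I = tau / Kt = 5.999/0.237 = 25.3122

25.3122 A


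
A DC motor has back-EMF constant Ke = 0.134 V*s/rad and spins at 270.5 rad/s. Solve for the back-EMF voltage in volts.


V_emf = Ke * omega = 0.134*270.5 = 36.2470

36.2470 V


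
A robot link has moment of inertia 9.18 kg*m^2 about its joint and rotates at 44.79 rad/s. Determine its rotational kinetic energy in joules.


KE = (1/2)*I*omega^2 = 0.5*9.18*44.79^2 = 9208.2014

9208.2014 J


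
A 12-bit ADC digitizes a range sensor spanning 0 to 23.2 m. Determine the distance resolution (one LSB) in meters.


res = range / 2^n = 23.2/2^12 = 23.2/4096 = 0.0057

0.0057 m


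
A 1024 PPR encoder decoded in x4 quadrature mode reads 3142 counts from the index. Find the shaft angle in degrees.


angle = counts * 360 / (PPR*4) = 3142 * 360 / 4096 = 276.1523

276.1523 degrees


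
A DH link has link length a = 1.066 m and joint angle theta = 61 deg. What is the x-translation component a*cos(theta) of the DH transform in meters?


a*cos(theta) = 1.066*cos(61 deg) = 0.5168

0.5168 m


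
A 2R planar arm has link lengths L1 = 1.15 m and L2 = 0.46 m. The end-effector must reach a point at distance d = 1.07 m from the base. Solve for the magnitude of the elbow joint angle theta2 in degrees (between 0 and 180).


cos(th2) = (d^2 - L1^2 - L2^2)/(2*L1*L2) = (1.07^2 - 1.15^2 - 0.46^2)/(2*1.15*0.46) = -0.36786389
th2 = acos(-0.36786389) = 111.5839 deg

111.5839 degrees


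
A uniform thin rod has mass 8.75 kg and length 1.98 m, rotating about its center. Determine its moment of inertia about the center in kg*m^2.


I = (1/12)*m*L^2 = (1/12)*8.75*1.98^2 = 2.8586

2.8586 kg*m^2


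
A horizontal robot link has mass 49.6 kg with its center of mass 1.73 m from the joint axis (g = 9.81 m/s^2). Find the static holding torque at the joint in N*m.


tau = m*g*L = 49.6 * 9.81 * 1.73 = 841.7765

841.7765 N*m


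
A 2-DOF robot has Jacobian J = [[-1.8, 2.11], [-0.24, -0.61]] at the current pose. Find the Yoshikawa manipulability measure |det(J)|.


det(J) = -1.8*-0.61 - (2.11)*(-0.24) = 1.6044
|det(J)| = 1.6044

1.6044


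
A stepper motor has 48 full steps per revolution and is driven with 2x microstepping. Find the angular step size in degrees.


step = 360/(48*2) = 360/96 = 3.7500

3.7500 degrees


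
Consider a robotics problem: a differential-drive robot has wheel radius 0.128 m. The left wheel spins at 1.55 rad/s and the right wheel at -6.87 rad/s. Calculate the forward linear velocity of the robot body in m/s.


v = r*(wR + wL)/2 = 0.128*(-6.87 + 1.55)/2 = -0.3405

-0.3405 m/s


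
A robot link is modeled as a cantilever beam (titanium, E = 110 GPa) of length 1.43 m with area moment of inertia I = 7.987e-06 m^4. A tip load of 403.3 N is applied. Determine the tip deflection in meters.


delta = F*L^3/(3*E*I) = 403.3*1.43^3/(3*1.100e+11*7.987e-06)
      = 1179.3326831/2635710 = 4.4744e-04

4.4744e-04 m


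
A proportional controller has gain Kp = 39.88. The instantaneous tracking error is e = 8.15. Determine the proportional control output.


u_P = Kp * e = 39.88 * 8.15 = 325.0220

325.0220


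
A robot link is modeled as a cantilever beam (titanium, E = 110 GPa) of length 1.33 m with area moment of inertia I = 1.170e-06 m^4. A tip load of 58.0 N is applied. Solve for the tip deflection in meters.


delta = F*L^3/(3*E*I) = 58.0*1.33^3/(3*1.100e+11*1.170e-06)
      = 136.452946/386100 = 3.5341e-04

3.5341e-04 m


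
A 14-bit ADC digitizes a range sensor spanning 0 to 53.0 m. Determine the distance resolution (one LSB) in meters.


res = range / 2^n = 53.0/2^14 = 53.0/16384 = 0.0032

0.0032 m


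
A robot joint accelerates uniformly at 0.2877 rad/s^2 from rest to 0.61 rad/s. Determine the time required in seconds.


t = delta_omega / alpha = 0.61 / 0.2877 = 2.1203

2.1203 s


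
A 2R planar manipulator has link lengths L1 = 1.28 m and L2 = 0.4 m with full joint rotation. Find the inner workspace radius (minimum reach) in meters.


r_min = |L1 - L2| = |1.28 - 0.4| = 0.8800

0.8800 m


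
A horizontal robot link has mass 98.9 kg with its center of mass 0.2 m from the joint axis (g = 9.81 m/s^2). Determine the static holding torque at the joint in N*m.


tau = m*g*L = 98.9 * 9.81 * 0.2 = 194.0418

194.0418 N*m


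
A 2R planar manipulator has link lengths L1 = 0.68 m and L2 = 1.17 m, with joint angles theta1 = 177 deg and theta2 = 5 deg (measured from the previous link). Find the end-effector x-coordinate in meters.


x = L1*cos(th1) + L2*cos(th1+th2) = 0.68*cos(177 deg) + 1.17*cos(182 deg) = -1.8484

-1.8484 m


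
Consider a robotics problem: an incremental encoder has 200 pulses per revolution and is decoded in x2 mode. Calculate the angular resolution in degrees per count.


resolution = 360 / (PPR * 2) = 360 / 400 = 0.9000

0.9000 degrees


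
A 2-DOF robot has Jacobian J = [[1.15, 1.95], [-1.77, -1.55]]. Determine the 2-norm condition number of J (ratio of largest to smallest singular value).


JJ^T eigenvalues: trace(JJ^T) = 10.6604, det(JJ^T) = det(J)^2 = 2.78556100
s_max^2 = (10.6604 + sqrt(102.50188416))/2 = 10.39236071
s_min^2 = (10.6604 - sqrt(102.50188416))/2 = 0.26803929
kappa = s_max/s_min = sqrt(10.39236071/0.26803929) = 6.2267

6.2267


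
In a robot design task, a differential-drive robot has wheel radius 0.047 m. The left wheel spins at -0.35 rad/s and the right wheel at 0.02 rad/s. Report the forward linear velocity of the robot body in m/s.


v = r*(wR + wL)/2 = 0.047*(0.02 + -0.35)/2 = -0.0078

-0.0078 m/s


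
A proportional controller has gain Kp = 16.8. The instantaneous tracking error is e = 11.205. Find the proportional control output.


u_P = Kp * e = 16.8 * 11.205 = 188.2440

188.2440


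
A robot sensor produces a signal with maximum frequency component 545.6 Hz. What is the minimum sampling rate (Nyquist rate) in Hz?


f_s,min = 2*f_max = 2*545.6 = 1091.2000

1091.2000 Hz


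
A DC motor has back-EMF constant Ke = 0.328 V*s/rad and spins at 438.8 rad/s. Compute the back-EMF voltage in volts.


V_emf = Ke * omega = 0.328*438.8 = 143.9264

143.9264 V


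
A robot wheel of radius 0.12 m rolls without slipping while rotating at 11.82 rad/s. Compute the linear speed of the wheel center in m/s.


v = omega * r = 11.82 * 0.12 = 1.4184

1.4184 m/s


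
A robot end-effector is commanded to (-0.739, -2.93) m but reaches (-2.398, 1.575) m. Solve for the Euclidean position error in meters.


dx = -2.398 - (-0.739) = -1.6590, dy = 1.575 - (-2.93) = 4.5050
err = sqrt(2.752281 + 20.295025) = 4.8008

4.8008 m


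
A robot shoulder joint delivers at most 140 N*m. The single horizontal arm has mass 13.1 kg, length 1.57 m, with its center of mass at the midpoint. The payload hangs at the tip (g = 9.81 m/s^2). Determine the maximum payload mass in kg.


tau_arm = m_arm*g*(L/2) = 13.1*9.81*1.57/2 = 100.8811 N*m
tau_payload = tau_max - tau_arm = 140 - 100.8811 = 39.1189
m_payload = tau_payload / (g*L) = 39.1189 / (9.81*1.57) = 2.5399

2.5399 kg


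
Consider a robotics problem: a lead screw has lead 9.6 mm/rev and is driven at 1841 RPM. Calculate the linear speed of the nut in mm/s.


v = lead * (RPM/60) = 9.6*1841/60 = 294.5600

294.5600 mm/s


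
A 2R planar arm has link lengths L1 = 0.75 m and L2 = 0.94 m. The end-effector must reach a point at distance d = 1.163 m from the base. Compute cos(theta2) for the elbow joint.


cos(th2) = (d^2 - L1^2 - L2^2)/(2*L1*L2) = (1.163^2 - 0.75^2 - 0.94^2)/(2*0.75*0.94) = -0.0663

-0.0663


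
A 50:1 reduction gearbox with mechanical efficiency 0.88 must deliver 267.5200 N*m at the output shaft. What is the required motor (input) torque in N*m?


tau_in = tau_out / (N * eta) = 267.5200 / (50 * 0.88) = 6.0800

6.0800 N*m


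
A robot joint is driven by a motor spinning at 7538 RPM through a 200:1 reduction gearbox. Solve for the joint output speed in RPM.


omega_joint = omega_motor / N = 7538 / 200 = 37.6900

37.6900 RPM


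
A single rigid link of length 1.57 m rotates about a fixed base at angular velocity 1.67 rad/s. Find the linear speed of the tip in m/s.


v = L*omega = 1.57 * 1.67 = 2.6219

2.6219 m/s


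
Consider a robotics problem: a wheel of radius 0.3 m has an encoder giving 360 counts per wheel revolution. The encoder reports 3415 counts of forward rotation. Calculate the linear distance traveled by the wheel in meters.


revs = 3415/360 = 9.486111
d = revs * 2*pi*r = 9.486111 * 2*pi*0.3 = 17.8809

17.8809 m


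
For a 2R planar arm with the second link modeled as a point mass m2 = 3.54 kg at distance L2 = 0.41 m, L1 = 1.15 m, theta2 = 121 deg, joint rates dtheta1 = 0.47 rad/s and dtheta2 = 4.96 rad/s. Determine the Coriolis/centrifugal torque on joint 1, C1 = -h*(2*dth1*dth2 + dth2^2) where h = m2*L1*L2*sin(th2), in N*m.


h = m2*L1*L2*sin(th2) = 3.54*1.15*0.41*sin(121 deg) = 1.430707
C1 = -h*(2*0.47*4.96 + 4.96^2) = -1.430707*29.2640 = -41.8682

-41.8682 N*m


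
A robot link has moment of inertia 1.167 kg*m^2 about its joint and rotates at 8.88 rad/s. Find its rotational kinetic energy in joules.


KE = (1/2)*I*omega^2 = 0.5*1.167*8.88^2 = 46.0115

46.0115 J


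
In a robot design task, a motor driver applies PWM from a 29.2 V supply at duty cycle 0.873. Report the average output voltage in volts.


V_avg = V_supply * D = 29.2*0.873 = 25.4916

25.4916 V


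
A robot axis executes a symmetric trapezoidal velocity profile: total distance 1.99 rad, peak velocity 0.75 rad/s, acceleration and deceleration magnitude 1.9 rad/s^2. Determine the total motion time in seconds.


t_acc = v/a = 0.75/1.9 = 0.394737 s
d_acc = v^2/(2a) = 0.148026 rad (each ramp)
d_cruise = 1.99 - 2*0.148026 = 1.693948 rad
t_cruise = 1.693948/0.75 = 2.258597 s
t_total = 2*0.394737 + 2.258597 = 3.0481

3.0481 s


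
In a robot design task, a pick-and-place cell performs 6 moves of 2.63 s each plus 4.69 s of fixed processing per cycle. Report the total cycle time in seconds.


T = 6*2.63 + 4.69 = 20.4700

20.4700 s


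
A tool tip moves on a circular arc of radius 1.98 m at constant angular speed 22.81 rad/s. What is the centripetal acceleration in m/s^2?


a_c = omega^2 * r = 22.81^2 * 1.98 = 1030.1863

1030.1863 m/s^2


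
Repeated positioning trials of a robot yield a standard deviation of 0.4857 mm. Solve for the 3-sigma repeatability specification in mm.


repeatability = 3*sigma = 3*0.4857 = 1.4571

1.4571 mm


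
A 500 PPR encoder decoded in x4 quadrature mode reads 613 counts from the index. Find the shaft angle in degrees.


angle = counts * 360 / (PPR*4) = 613 * 360 / 2000 = 110.3400

110.3400 degrees


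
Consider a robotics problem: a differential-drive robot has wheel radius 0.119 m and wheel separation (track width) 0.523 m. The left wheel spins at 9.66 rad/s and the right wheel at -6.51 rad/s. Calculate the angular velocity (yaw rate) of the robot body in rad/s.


omega = r*(wR - wL)/L = 0.119*(-6.51 - (9.66))/0.523 = -3.6792

-3.6792 rad/s


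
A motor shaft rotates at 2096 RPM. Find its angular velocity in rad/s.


omega = 2096 * 2*pi/60 = 219.4926

219.4926 rad/s


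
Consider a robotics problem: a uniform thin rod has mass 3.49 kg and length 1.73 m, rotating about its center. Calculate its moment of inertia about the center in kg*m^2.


I = (1/12)*m*L^2 = (1/12)*3.49*1.73^2 = 0.8704

0.8704 kg*m^2


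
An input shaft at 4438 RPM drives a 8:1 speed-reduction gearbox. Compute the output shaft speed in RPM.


omega_out = omega_in / N = 4438 / 8 = 554.7500

554.7500 RPM


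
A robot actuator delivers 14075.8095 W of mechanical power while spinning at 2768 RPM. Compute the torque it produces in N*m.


omega = 2768 * 2*pi/60 = 289.864282 rad/s
tau = P / omega = 14075.8095 / 289.864282 = 48.5600

48.5600 N*m


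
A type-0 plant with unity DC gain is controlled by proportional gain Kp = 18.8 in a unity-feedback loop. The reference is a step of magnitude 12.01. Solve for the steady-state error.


e_ss = R/(1 + Kp) = 12.01/(1 + 18.8) = 12.01/19.8000 = 0.6066

0.6066


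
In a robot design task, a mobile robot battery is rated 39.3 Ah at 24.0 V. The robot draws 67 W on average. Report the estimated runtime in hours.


E = 39.3*24.0 = 943.2000 Wh
t = E/P = 943.2000/67 = 14.0776

14.0776 hours


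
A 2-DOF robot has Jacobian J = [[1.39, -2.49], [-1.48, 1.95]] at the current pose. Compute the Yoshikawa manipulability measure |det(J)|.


det(J) = 1.39*1.95 - (-2.49)*(-1.48) = -0.9747
|det(J)| = 0.9747

0.9747


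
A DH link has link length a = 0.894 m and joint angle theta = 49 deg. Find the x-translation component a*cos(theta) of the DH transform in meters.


a*cos(theta) = 0.894*cos(49 deg) = 0.5865

0.5865 m


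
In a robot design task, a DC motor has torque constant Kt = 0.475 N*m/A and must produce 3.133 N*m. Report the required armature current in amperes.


I = tau / Kt = 3.133/0.475 = 6.5958

6.5958 A


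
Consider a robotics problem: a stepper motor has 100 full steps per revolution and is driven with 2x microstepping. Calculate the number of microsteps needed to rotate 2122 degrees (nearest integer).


step_size = 360/(100*2) = 360/200 = 1.800000 deg
n = 2122/(360/200) = 2122*200/360 = 1178.8889 -> 1179

1179 steps


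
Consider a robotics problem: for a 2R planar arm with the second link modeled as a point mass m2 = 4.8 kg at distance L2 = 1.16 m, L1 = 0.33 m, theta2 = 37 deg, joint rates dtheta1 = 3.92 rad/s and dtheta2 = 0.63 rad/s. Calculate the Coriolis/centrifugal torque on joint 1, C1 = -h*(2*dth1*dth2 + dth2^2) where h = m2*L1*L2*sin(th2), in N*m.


h = m2*L1*L2*sin(th2) = 4.8*0.33*1.16*sin(37 deg) = 1.105799
C1 = -h*(2*3.92*0.63 + 0.63^2) = -1.105799*5.3361 = -5.9007

-5.9007 N*m


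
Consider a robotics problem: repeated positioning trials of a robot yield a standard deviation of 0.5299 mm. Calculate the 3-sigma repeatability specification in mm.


repeatability = 3*sigma = 3*0.5299 = 1.5897

1.5897 mm


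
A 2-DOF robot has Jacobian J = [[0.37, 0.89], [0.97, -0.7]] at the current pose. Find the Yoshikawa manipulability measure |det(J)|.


det(J) = 0.37*-0.7 - (0.89)*(0.97) = -1.1223
|det(J)| = 1.1223

1.1223


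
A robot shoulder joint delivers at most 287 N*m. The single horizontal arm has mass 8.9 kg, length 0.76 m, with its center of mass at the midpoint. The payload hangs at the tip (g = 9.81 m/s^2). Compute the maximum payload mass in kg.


tau_arm = m_arm*g*(L/2) = 8.9*9.81*0.76/2 = 33.1774 N*m
tau_payload = tau_max - tau_arm = 287 - 33.1774 = 253.8226
m_payload = tau_payload / (g*L) = 253.8226 / (9.81*0.76) = 34.0446

34.0446 kg


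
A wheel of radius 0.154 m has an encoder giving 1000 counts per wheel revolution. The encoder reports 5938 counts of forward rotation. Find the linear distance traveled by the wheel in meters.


revs = 5938/1000 = 5.938000
d = revs * 2*pi*r = 5.938000 * 2*pi*0.154 = 5.7457

5.7457 m


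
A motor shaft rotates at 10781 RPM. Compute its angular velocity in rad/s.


omega = 10781 * 2*pi/60 = 1128.9837

1128.9837 rad/s


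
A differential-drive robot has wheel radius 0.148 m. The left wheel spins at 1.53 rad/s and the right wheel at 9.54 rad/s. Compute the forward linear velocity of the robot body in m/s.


v = r*(wR + wL)/2 = 0.148*(9.54 + 1.53)/2 = 0.8192

0.8192 m/s


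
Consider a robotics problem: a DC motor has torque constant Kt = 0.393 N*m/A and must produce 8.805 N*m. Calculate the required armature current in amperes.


I = tau / Kt = 8.805/0.393 = 22.4046

22.4046 A


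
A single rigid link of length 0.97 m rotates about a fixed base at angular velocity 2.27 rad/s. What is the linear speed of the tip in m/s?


v = L*omega = 0.97 * 2.27 = 2.2019

2.2019 m/s


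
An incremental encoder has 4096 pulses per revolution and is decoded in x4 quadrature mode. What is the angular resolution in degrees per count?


resolution = 360 / (PPR * 4) = 360 / 16384 = 0.0220

0.0220 degrees


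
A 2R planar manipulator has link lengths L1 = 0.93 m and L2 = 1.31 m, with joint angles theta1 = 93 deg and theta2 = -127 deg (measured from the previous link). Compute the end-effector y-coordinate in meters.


y = L1*sin(th1) + L2*sin(th1+th2) = 0.93*sin(93 deg) + 1.31*sin(-34 deg) = 0.1962

0.1962 m


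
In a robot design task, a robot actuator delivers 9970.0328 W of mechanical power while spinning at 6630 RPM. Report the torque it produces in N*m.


omega = 6630 * 2*pi/60 = 694.291976 rad/s
tau = P / omega = 9970.0328 / 694.291976 = 14.3600

14.3600 N*m


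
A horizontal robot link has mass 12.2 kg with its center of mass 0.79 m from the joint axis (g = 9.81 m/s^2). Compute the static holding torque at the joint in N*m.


tau = m*g*L = 12.2 * 9.81 * 0.79 = 94.5488

94.5488 N*m


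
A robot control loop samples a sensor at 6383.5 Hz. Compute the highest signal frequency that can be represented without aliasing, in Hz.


f_max = f_s/2 = 6383.5/2 = 3191.7500

3191.7500 Hz


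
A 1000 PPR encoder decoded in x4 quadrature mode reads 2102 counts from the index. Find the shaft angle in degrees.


angle = counts * 360 / (PPR*4) = 2102 * 360 / 4000 = 189.1800

189.1800 degrees


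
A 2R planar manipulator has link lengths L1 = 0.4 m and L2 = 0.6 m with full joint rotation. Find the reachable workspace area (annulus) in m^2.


r_max = L1 + L2 = 1.0000, r_min = |L1 - L2| = 0.2000
A = pi*(r_max^2 - r_min^2) = pi*(1.0000 - 0.0400) = 3.0159

3.0159 m^2


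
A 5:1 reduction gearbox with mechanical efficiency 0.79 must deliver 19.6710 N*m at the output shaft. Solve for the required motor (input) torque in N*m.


tau_in = tau_out / (N * eta) = 19.6710 / (5 * 0.79) = 4.9800

4.9800 N*m


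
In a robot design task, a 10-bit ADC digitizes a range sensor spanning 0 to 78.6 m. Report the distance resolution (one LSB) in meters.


res = range / 2^n = 78.6/2^10 = 78.6/1024 = 0.0768

0.0768 m


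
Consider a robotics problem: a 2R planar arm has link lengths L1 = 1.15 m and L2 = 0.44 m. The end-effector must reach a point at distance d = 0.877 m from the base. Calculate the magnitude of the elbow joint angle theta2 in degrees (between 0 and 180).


cos(th2) = (d^2 - L1^2 - L2^2)/(2*L1*L2) = (0.877^2 - 1.15^2 - 0.44^2)/(2*1.15*0.44) = -0.73811364
th2 = acos(-0.73811364) = 137.5710 deg

137.5710 degrees


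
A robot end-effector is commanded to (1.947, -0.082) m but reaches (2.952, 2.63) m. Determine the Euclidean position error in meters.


dx = 2.952 - (1.947) = 1.0050, dy = 2.63 - (-0.082) = 2.7120
err = sqrt(1.010025 + 7.354944) = 2.8922

2.8922 m


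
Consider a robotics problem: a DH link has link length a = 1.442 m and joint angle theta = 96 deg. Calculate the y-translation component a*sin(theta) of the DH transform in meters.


a*sin(theta) = 1.442*sin(96 deg) = 1.4341

1.4341 m


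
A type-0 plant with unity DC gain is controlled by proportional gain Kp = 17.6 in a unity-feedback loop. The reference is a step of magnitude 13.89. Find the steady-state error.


e_ss = R/(1 + Kp) = 13.89/(1 + 17.6) = 13.89/18.6000 = 0.7468

0.7468


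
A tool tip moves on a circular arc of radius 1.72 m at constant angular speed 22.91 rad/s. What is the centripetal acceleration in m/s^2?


a_c = omega^2 * r = 22.91^2 * 1.72 = 902.7731

902.7731 m/s^2


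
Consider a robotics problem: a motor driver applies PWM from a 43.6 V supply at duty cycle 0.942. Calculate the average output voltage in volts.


V_avg = V_supply * D = 43.6*0.942 = 41.0712

41.0712 V


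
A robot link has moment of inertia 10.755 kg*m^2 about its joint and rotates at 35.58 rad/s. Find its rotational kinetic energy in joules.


KE = (1/2)*I*omega^2 = 0.5*10.755*35.58^2 = 6807.5730

6807.5730 J


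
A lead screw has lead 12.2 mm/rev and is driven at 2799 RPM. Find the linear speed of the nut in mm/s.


v = lead * (RPM/60) = 12.2*2799/60 = 569.1300

569.1300 mm/s


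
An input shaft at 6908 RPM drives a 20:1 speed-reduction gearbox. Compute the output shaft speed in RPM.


omega_out = omega_in / N = 6908 / 20 = 345.4000

345.4000 RPM


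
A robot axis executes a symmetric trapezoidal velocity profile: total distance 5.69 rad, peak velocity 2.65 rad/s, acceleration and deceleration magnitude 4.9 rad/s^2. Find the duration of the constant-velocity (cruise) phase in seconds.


t_acc = v/a = 0.540816 s, d_acc = v^2/(2a) = 0.716582 rad each
d_cruise = 5.69 - 2*0.716582 = 4.256836 rad
t_cruise = d_cruise/v = 4.256836/2.65 = 1.6064

1.6064 s


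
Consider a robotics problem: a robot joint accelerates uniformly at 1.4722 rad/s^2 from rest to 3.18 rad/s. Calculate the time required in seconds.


t = delta_omega / alpha = 3.18 / 1.4722 = 2.1600

2.1600 s


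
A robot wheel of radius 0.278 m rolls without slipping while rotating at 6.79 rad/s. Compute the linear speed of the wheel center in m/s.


v = omega * r = 6.79 * 0.278 = 1.8876

1.8876 m/s


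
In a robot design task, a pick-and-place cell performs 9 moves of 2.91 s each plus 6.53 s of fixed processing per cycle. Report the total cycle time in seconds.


T = 9*2.91 + 6.53 = 32.7200

32.7200 s


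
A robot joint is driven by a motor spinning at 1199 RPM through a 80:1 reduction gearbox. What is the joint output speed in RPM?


omega_joint = omega_motor / N = 1199 / 80 = 14.9875

14.9875 RPM


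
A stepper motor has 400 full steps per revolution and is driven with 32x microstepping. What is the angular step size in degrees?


step = 360/(400*32) = 360/12800 = 0.0281

0.0281 degrees


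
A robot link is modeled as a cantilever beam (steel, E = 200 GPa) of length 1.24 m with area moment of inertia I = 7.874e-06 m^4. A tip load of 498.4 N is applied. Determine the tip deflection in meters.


delta = F*L^3/(3*E*I) = 498.4*1.24^3/(3*2.000e+11*7.874e-06)
      = 950.2614016/4724400 = 2.0114e-04

2.0114e-04 m


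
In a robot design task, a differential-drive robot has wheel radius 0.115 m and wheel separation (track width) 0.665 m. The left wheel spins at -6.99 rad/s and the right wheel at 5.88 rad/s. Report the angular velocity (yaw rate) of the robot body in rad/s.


omega = r*(wR - wL)/L = 0.115*(5.88 - (-6.99))/0.665 = 2.2256

2.2256 rad/s


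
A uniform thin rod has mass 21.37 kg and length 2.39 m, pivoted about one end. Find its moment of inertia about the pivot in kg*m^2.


I = (1/3)*m*L^2 = (1/3)*21.37*2.39^2 = 40.6892

40.6892 kg*m^2


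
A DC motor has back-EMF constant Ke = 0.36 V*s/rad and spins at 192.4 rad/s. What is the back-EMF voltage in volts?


V_emf = Ke * omega = 0.36*192.4 = 69.2640

69.2640 V


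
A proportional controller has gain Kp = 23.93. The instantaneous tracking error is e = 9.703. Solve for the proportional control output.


u_P = Kp * e = 23.93 * 9.703 = 232.1928

232.1928


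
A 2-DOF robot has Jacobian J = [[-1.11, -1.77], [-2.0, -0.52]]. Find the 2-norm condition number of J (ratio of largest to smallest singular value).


JJ^T eigenvalues: trace(JJ^T) = 8.6354, det(JJ^T) = det(J)^2 = 8.77818384
s_max^2 = (8.6354 + sqrt(39.45739780))/2 = 7.45845619
s_min^2 = (8.6354 - sqrt(39.45739780))/2 = 1.17694381
kappa = s_max/s_min = sqrt(7.45845619/1.17694381) = 2.5174

2.5174


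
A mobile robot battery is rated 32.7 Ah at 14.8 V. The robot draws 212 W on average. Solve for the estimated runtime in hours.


E = 32.7*14.8 = 483.9600 Wh
t = E/P = 483.9600/212 = 2.2828

2.2828 hours


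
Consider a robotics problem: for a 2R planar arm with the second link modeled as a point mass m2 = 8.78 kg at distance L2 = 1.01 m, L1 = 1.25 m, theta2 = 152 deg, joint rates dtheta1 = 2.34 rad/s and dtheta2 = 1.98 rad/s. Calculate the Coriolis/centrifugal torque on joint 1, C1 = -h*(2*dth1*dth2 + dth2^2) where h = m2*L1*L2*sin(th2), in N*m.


h = m2*L1*L2*sin(th2) = 8.78*1.25*1.01*sin(152 deg) = 5.203975
C1 = -h*(2*2.34*1.98 + 1.98^2) = -5.203975*13.1868 = -68.6238

-68.6238 N*m


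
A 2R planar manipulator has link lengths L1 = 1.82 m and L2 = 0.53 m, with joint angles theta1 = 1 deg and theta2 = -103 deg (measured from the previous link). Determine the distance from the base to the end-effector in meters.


x = L1*cos(th1) + L2*cos(th1+th2) = 1.709530
y = L1*sin(th1) + L2*sin(th1+th2) = -0.486655
d = sqrt(x^2 + y^2) = sqrt(2.922493 + 0.236833) = 1.7774

1.7774 m


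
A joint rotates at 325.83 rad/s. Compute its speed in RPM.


RPM = 325.83 * 60/(2*pi) = 3111.4473

3111.4473 RPM


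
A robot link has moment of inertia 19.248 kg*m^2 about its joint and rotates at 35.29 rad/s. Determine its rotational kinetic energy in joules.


KE = (1/2)*I*omega^2 = 0.5*19.248*35.29^2 = 11985.5766

11985.5766 J


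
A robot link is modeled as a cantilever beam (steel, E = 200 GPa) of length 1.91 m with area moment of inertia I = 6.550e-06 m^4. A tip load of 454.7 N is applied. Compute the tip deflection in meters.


delta = F*L^3/(3*E*I) = 454.7*1.91^3/(3*2.000e+11*6.550e-06)
      = 3168.2909437/3930000 = 8.0618e-04

8.0618e-04 m


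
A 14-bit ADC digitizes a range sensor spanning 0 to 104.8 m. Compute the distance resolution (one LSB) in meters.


res = range / 2^n = 104.8/2^14 = 104.8/16384 = 0.0064

0.0064 m


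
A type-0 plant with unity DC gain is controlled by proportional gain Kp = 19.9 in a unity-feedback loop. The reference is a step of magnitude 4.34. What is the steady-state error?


e_ss = R/(1 + Kp) = 4.34/(1 + 19.9) = 4.34/20.9000 = 0.2077

0.2077


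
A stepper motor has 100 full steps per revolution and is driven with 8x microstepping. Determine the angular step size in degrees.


step = 360/(100*8) = 360/800 = 0.4500

0.4500 degrees


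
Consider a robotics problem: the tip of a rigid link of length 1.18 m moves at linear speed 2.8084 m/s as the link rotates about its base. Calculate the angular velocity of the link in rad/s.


omega = v / L = 2.8084 / 1.18 = 2.3800

2.3800 rad/s


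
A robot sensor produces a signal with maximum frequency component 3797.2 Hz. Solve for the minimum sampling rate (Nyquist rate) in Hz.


f_s,min = 2*f_max = 2*3797.2 = 7594.4000

7594.4000 Hz


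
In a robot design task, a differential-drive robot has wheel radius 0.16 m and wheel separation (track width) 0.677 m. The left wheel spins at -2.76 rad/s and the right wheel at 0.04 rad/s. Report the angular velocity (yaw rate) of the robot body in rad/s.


omega = r*(wR - wL)/L = 0.16*(0.04 - (-2.76))/0.677 = 0.6617

0.6617 rad/s


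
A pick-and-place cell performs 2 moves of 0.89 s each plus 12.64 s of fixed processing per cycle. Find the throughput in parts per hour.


T_cycle = 2*0.89 + 12.64 = 14.4200 s
rate = 3600/T = 249.6533

249.6533 parts/hour


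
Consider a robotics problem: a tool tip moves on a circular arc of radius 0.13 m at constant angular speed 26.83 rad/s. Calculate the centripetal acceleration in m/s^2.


a_c = omega^2 * r = 26.83^2 * 0.13 = 93.5804

93.5804 m/s^2


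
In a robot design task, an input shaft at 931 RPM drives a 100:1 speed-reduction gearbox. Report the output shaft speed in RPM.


omega_out = omega_in / N = 931 / 100 = 9.3100

9.3100 RPM


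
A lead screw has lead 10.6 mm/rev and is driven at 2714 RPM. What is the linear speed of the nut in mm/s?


v = lead * (RPM/60) = 10.6*2714/60 = 479.4733

479.4733 mm/s


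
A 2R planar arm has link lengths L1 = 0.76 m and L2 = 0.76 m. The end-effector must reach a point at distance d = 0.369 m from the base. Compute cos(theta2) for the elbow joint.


cos(th2) = (d^2 - L1^2 - L2^2)/(2*L1*L2) = (0.369^2 - 0.76^2 - 0.76^2)/(2*0.76*0.76) = -0.8821

-0.8821


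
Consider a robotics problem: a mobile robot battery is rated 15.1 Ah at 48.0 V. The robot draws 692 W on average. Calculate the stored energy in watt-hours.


E = capacity * V = 15.1*48.0 = 724.8000

724.8000 Wh


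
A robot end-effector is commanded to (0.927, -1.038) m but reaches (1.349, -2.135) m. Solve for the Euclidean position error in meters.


dx = 1.349 - (0.927) = 0.4220, dy = -2.135 - (-1.038) = -1.0970
err = sqrt(0.178084 + 1.203409) = 1.1754

1.1754 m


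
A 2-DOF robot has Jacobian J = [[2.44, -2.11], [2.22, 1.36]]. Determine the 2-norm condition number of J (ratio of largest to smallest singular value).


JJ^T eigenvalues: trace(JJ^T) = 17.1837, det(JJ^T) = det(J)^2 = 64.04160676
s_max^2 = (17.1837 + sqrt(39.11311865))/2 = 11.71887409
s_min^2 = (17.1837 - sqrt(39.11311865))/2 = 5.46482591
kappa = s_max/s_min = sqrt(11.71887409/5.46482591) = 1.4644

1.4644


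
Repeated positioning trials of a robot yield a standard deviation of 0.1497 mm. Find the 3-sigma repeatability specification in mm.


repeatability = 3*sigma = 3*0.1497 = 0.4491

0.4491 mm


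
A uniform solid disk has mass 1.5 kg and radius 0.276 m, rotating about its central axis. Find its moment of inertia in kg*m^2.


I = (1/2)*m*R^2 = 0.5*1.5*0.276^2 = 0.0571

0.0571 kg*m^2


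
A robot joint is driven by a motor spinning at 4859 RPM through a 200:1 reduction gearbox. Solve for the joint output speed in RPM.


omega_joint = omega_motor / N = 4859 / 200 = 24.2950

24.2950 RPM
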